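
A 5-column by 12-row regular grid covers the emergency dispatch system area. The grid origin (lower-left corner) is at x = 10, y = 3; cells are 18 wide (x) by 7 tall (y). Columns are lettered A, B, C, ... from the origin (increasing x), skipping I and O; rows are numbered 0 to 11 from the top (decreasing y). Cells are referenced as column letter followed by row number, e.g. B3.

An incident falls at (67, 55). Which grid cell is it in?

Column index: ⌊(67 − 10) / 18⌋ = ⌊3.167⌋ = 3 → column D
Row offset from origin: ⌊(55 − 3) / 7⌋ = ⌊7.429⌋ = 7 → row 4 (counted from top)

D4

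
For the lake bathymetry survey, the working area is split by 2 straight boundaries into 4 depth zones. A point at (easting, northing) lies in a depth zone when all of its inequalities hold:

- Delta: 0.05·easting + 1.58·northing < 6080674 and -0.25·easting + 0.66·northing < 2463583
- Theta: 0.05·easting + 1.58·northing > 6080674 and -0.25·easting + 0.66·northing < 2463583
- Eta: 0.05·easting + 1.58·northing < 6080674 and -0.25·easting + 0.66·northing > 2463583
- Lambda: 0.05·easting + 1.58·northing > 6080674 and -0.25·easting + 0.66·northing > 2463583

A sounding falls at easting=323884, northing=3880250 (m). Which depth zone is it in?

0.05·323884 + 1.58·3880250 = 6146989.200, which is > 6080674
-0.25·323884 + 0.66·3880250 = 2479994.000, which is > 2463583
This sign pattern matches Lambda.

Lambda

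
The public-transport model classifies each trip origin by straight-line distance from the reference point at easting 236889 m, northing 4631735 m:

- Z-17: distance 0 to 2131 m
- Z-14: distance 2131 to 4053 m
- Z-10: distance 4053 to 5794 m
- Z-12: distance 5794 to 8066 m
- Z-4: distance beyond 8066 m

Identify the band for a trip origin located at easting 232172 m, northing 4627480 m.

Distance = √((232172−236889)² + (4627480−4631735)²) = √(22250089.000 + 18105025.000) = 6352.568 m.
5794 ≤ 6352.568 < 8066 → Z-12.

Z-12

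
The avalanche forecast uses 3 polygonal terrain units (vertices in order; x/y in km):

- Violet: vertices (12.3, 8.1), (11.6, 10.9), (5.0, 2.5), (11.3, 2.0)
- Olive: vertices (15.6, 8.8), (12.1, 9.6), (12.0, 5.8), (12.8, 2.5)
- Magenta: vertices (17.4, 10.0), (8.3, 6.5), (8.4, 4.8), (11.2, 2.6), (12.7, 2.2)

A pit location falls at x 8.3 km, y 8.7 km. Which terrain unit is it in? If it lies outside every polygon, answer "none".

none

Cast a ray rightward from (8.3, 8.7). For each polygon, the edges (by vertex number in listed order) whose endpoints lie on opposite sides of y = 8.7, where each meets that height, and whether that is right or left of the point:
Violet: 1–2 at x≈12.15 (right), 2–3 at x≈9.87 (right) → 2 crossings.
Olive: 2–3 at x≈12.08 (right), 4–1 at x≈15.56 (right) → 2 crossings.
Magenta: 1–2 at x≈14.02 (right), 5–1 at x≈16.62 (right) → 2 crossings.
All counts are even, so the point lies outside every listed polygon.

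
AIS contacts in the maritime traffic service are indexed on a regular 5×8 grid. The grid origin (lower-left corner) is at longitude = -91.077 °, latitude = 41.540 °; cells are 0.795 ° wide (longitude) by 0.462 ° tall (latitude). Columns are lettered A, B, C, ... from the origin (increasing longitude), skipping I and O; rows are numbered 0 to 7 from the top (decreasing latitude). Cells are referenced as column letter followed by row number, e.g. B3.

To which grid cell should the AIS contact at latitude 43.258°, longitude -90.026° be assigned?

Column index: ⌊(-90.026 − -91.077) / 0.795⌋ = ⌊1.322⌋ = 1 → column B
Row offset from origin: ⌊(43.258 − 41.540) / 0.462⌋ = ⌊3.719⌋ = 3 → row 4 (counted from top)

B4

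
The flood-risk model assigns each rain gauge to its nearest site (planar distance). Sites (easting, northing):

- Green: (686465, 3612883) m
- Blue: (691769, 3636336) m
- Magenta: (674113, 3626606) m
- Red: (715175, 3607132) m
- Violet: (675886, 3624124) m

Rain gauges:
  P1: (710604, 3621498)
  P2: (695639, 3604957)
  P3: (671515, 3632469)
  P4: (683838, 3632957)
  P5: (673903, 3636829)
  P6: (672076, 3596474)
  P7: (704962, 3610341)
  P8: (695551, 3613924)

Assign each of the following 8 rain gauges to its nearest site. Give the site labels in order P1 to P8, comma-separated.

P1 → Red (d²=227275997.00)
P2 → Green (d²=146983752.00)
P3 → Magenta (d²=41124373.00)
P4 → Blue (d²=74318402.00)
P5 → Magenta (d²=104553829.00)
P6 → Green (d²=476298602.00)
P7 → Red (d²=114603050.00)
P8 → Green (d²=83639077.00)

Red, Green, Magenta, Blue, Magenta, Green, Red, Green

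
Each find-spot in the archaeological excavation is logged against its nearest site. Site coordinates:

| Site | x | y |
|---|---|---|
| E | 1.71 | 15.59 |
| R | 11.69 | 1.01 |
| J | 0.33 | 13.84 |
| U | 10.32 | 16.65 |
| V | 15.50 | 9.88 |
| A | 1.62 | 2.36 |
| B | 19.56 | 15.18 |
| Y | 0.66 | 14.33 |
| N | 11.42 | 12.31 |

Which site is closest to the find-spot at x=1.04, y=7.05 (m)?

A

Squared distances to each site:
E: 73.380; R: 149.904; J: 46.608; U: 178.278; V: 217.101; A: 22.332; B: 409.087; Y: 53.143; N: 135.412.
Minimum at A.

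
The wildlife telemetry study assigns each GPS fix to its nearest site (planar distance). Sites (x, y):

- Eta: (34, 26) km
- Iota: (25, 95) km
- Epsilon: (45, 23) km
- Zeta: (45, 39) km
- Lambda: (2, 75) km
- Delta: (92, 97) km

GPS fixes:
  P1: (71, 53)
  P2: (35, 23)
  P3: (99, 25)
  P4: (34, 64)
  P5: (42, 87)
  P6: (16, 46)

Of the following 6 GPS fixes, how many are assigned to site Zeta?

2

P1 → Zeta
P2 → Eta
P3 → Epsilon
P4 → Zeta
P5 → Iota
P6 → Eta
2 of the 6 go to Zeta.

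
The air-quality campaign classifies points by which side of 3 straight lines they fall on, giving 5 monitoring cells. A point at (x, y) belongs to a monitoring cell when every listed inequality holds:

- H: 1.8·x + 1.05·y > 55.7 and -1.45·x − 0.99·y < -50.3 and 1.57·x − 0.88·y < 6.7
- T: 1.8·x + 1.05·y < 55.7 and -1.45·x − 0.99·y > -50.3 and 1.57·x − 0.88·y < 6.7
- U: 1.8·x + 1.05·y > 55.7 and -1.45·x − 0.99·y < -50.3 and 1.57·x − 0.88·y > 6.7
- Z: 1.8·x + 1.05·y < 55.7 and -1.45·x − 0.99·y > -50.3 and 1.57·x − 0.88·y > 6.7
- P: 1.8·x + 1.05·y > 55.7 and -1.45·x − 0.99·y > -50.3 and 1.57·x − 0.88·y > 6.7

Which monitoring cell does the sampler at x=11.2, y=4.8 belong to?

1.8·11.2 + 1.05·4.8 = 25.200, which is < 55.7
-1.45·11.2 − 0.99·4.8 = -20.992, which is > -50.3
1.57·11.2 − 0.88·4.8 = 13.360, which is > 6.7
This sign pattern matches Z.

Z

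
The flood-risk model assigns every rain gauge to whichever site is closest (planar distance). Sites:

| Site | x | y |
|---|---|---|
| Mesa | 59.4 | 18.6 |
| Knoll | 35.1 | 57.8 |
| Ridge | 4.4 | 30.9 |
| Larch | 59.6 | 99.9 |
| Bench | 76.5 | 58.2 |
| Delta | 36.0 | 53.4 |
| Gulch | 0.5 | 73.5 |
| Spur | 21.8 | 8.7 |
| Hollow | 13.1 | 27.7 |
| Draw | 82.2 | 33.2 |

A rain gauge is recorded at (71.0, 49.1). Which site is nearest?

Squared distances to each site:
Mesa: 1064.810; Knoll: 1364.500; Ridge: 4766.800; Larch: 2710.600; Bench: 113.060; Delta: 1243.490; Gulch: 5565.610; Spur: 4052.800; Hollow: 3810.370; Draw: 378.250.
Minimum at Bench.

Bench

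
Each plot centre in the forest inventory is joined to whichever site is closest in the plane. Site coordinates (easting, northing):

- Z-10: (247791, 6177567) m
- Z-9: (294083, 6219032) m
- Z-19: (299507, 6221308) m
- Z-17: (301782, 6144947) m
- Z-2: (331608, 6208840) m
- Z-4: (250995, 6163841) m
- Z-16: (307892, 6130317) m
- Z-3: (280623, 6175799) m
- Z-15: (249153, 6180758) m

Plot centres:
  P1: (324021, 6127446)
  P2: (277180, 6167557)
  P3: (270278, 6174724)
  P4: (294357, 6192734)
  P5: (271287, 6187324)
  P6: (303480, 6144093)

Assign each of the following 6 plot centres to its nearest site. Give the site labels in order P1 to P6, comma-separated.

Z-16, Z-3, Z-3, Z-3, Z-3, Z-17

P1 → Z-16 (d²=268387282.00)
P2 → Z-3 (d²=79784813.00)
P3 → Z-3 (d²=108174650.00)
P4 → Z-3 (d²=475416981.00)
P5 → Z-3 (d²=219986521.00)
P6 → Z-17 (d²=3612520.00)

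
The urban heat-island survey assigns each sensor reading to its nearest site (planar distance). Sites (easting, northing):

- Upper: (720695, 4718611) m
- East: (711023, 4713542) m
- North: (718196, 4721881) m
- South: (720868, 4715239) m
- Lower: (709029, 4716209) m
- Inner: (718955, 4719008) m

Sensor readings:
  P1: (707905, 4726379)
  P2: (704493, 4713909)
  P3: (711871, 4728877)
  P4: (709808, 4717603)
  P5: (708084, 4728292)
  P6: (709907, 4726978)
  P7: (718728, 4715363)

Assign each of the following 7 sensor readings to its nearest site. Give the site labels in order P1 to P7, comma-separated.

Lower, Lower, North, Lower, North, North, South

P1 → Lower (d²=104692276.00)
P2 → Lower (d²=25865296.00)
P3 → North (d²=88949641.00)
P4 → Lower (d²=2550077.00)
P5 → North (d²=143353465.00)
P6 → North (d²=94686930.00)
P7 → South (d²=4594976.00)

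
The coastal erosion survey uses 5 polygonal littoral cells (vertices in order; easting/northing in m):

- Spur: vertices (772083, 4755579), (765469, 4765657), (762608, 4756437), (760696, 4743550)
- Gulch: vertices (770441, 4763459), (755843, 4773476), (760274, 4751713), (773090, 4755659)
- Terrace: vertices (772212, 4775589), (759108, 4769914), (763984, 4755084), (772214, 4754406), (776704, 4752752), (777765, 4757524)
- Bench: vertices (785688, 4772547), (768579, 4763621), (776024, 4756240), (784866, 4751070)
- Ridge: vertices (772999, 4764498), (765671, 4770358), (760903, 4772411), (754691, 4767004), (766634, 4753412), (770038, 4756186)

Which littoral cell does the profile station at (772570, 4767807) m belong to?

Cast a ray rightward from (772570, 4767807). For each polygon, the edges (by vertex number in listed order) whose endpoints lie on opposite sides of northing = 4767807, where each meets that height, and whether that is right or left of the point:
Spur: no edge straddles that height → 0 crossings.
Gulch: 1–2 at easting≈764104.6 (left), 2–3 at easting≈756997.2 (left) → 0 crossings.
Terrace: 2–3 at easting≈759800.8 (left), 6–1 at easting≈774604.1 (right) → 1 crossing.
Bench: 1–2 at easting≈776602.6 (right), 4–1 at easting≈785506.6 (right) → 2 crossings.
Ridge: 1–2 at easting≈768861.1 (left), 3–4 at easting≈755613.6 (left) → 0 crossings.
Only Terrace has an odd count, so the point is inside Terrace.

Terrace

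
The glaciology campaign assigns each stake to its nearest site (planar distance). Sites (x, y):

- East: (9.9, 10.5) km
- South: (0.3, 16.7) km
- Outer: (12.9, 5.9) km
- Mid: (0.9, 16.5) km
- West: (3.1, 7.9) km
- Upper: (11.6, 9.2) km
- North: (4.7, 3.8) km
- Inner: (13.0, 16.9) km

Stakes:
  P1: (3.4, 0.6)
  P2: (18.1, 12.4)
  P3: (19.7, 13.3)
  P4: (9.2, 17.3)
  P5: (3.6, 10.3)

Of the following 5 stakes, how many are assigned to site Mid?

P1 → North
P2 → Inner
P3 → Inner
P4 → Inner
P5 → West
0 of the 5 go to Mid.

0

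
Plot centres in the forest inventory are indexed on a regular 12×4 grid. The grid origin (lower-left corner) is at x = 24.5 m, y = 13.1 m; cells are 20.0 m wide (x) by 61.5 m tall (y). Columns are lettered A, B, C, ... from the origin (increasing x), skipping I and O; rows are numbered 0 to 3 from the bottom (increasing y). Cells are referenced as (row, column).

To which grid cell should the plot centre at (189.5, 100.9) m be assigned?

Column index: ⌊(189.5 − 24.5) / 20.0⌋ = ⌊8.250⌋ = 8 → column J
Row offset from origin: ⌊(100.9 − 13.1) / 61.5⌋ = ⌊1.428⌋ = 1 → row 1

(1, J)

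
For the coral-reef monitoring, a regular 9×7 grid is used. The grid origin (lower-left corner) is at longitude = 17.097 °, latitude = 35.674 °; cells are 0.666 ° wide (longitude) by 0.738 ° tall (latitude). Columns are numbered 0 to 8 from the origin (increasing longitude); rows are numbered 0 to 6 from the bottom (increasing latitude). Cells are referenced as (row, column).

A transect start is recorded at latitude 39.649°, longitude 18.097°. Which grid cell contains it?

Column index: ⌊(18.097 − 17.097) / 0.666⌋ = ⌊1.502⌋ = 1
Row offset from origin: ⌊(39.649 − 35.674) / 0.738⌋ = ⌊5.386⌋ = 5 → row 5

(5, 1)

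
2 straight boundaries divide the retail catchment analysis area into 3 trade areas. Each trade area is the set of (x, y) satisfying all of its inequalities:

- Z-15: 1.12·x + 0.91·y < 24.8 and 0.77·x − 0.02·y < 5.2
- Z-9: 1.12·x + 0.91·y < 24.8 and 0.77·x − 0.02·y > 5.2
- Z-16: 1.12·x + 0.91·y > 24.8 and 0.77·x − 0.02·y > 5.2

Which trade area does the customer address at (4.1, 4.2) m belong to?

Z-15

1.12·4.1 + 0.91·4.2 = 8.414, which is < 24.8
0.77·4.1 − 0.02·4.2 = 3.073, which is < 5.2
This sign pattern matches Z-15.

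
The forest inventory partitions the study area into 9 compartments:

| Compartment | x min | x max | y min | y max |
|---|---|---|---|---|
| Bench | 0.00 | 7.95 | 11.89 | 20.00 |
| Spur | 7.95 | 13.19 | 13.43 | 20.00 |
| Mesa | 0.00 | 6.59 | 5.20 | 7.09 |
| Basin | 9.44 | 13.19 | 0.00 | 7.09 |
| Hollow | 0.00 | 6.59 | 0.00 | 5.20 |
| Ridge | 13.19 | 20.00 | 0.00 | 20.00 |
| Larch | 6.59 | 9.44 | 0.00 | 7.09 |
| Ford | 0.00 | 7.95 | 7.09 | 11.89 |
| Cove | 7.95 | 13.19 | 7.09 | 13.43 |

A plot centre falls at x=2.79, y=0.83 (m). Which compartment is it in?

Hollow

The point has x = 2.79 and y = 0.83.
Only Hollow satisfies 0.00 ≤ x ≤ 6.59 and 0.00 ≤ y ≤ 5.20.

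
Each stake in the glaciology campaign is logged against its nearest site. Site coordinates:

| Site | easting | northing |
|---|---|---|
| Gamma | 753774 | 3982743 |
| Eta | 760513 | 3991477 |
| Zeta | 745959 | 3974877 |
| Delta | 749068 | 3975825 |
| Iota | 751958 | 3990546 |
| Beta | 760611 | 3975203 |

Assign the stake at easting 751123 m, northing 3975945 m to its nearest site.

Squared distances to each site:
Gamma: 53240605.000; Eta: 329415124.000; Zeta: 27807520.000; Delta: 4237425.000; Iota: 213886426.000; Beta: 90572708.000.
Minimum at Delta.

Delta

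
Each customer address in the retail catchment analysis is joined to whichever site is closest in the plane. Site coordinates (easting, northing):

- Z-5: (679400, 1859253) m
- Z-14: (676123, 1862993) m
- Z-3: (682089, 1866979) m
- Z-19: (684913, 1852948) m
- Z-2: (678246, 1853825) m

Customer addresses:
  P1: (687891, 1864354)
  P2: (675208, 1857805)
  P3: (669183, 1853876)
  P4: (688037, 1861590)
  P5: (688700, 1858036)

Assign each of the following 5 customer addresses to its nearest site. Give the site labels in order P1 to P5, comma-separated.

P1 → Z-3 (d²=40553829.00)
P2 → Z-5 (d²=19669568.00)
P3 → Z-2 (d²=82140570.00)
P4 → Z-3 (d²=64420025.00)
P5 → Z-19 (d²=40229113.00)

Z-3, Z-5, Z-2, Z-3, Z-19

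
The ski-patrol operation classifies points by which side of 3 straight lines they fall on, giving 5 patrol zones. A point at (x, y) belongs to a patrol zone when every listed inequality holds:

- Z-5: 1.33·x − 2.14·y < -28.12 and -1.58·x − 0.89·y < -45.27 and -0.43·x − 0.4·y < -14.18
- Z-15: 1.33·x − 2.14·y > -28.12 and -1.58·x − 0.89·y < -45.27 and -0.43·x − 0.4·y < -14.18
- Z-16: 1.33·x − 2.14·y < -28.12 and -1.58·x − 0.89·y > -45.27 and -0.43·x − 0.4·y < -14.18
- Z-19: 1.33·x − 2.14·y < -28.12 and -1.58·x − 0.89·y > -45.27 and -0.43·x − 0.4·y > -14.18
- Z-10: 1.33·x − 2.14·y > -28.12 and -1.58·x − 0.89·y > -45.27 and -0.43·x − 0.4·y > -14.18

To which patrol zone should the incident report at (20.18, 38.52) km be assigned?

1.33·20.18 − 2.14·38.52 = -55.593, which is < -28.12
-1.58·20.18 − 0.89·38.52 = -66.167, which is < -45.27
-0.43·20.18 − 0.4·38.52 = -24.085, which is < -14.18
This sign pattern matches Z-5.

Z-5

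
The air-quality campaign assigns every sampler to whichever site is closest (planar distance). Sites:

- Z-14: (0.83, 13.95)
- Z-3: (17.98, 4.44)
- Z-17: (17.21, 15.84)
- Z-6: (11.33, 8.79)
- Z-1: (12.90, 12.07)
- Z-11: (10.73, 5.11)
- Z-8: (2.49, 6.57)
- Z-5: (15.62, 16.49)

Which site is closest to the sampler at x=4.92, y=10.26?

Z-8

Squared distances to each site:
Z-14: 30.344; Z-3: 204.436; Z-17: 182.181; Z-6: 43.249; Z-1: 66.957; Z-11: 60.279; Z-8: 19.521; Z-5: 153.303.
Minimum at Z-8.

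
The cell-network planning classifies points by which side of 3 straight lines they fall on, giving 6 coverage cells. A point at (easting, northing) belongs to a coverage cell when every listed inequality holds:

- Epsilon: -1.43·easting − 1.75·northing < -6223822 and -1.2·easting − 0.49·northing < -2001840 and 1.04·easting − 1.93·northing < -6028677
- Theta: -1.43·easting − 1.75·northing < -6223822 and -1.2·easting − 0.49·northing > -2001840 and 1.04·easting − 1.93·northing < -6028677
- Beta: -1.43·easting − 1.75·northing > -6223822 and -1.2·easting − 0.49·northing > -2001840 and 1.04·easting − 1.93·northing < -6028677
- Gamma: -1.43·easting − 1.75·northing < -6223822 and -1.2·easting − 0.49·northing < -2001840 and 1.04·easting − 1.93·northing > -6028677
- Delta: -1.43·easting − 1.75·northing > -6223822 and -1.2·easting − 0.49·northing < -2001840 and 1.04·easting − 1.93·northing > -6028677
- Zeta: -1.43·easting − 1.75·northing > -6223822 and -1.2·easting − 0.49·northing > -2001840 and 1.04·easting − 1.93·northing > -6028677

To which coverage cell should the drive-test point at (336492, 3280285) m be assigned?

Delta

-1.43·336492 − 1.75·3280285 = -6221682.310, which is > -6223822
-1.2·336492 − 0.49·3280285 = -2011130.050, which is < -2001840
1.04·336492 − 1.93·3280285 = -5980998.370, which is > -6028677
This sign pattern matches Delta.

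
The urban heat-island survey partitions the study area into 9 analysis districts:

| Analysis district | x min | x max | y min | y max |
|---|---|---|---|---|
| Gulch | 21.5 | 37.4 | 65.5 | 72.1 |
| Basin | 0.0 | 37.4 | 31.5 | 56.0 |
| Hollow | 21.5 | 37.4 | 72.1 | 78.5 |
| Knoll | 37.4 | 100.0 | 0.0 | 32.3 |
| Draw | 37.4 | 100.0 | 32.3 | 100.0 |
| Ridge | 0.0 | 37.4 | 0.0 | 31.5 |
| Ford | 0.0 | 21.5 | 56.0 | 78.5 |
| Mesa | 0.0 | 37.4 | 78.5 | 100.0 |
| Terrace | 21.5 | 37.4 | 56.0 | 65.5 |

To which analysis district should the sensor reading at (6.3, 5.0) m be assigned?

The point has x = 6.3 and y = 5.0.
Only Ridge satisfies 0.0 ≤ x ≤ 37.4 and 0.0 ≤ y ≤ 31.5.

Ridge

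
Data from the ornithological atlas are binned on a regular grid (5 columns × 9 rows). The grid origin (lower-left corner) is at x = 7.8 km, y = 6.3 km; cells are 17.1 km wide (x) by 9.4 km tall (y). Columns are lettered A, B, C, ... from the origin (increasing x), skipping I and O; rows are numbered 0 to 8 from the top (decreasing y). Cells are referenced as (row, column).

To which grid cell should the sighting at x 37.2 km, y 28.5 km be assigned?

Column index: ⌊(37.2 − 7.8) / 17.1⌋ = ⌊1.719⌋ = 1 → column B
Row offset from origin: ⌊(28.5 − 6.3) / 9.4⌋ = ⌊2.362⌋ = 2 → row 6 (counted from top)

(6, B)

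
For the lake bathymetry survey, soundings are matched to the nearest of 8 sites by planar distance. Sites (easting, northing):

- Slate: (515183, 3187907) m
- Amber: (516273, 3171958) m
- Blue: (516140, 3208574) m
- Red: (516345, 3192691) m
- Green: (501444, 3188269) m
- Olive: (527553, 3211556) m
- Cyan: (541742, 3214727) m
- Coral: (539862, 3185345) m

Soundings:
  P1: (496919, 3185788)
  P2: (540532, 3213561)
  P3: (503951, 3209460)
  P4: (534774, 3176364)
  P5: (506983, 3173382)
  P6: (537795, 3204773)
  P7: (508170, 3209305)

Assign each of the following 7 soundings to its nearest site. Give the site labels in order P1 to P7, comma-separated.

P1 → Green (d²=26630986.00)
P2 → Cyan (d²=2823656.00)
P3 → Blue (d²=149356717.00)
P4 → Coral (d²=106546105.00)
P5 → Amber (d²=88331876.00)
P6 → Cyan (d²=114660925.00)
P7 → Blue (d²=64055261.00)

Green, Cyan, Blue, Coral, Amber, Cyan, Blue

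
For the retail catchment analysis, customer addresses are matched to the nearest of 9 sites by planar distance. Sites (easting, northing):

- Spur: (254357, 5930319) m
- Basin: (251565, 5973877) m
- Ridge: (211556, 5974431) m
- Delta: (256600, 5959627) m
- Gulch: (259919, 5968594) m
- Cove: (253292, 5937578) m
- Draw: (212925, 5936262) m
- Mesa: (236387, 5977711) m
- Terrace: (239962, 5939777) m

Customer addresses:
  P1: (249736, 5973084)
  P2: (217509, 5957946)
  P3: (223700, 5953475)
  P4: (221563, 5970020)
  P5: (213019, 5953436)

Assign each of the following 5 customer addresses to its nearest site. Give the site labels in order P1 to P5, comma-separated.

P1 → Basin (d²=3974090.00)
P2 → Ridge (d²=307193434.00)
P3 → Draw (d²=412387994.00)
P4 → Ridge (d²=119596970.00)
P5 → Draw (d²=294955112.00)

Basin, Ridge, Draw, Ridge, Draw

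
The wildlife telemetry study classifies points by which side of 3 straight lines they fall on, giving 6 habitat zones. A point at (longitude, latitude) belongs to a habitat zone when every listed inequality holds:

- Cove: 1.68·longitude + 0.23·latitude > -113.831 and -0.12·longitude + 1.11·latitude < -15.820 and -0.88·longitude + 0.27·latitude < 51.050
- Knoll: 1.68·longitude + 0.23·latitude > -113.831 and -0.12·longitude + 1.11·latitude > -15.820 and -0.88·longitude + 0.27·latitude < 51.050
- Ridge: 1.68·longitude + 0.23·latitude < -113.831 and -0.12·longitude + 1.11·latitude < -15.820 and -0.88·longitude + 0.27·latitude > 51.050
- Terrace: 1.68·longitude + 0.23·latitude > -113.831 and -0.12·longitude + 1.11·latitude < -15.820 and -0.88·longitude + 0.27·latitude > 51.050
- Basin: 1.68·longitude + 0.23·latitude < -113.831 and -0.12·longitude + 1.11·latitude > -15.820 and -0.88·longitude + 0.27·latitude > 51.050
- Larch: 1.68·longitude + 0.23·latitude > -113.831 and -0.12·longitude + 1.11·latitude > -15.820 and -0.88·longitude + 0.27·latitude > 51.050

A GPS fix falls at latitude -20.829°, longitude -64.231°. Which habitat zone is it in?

1.68·-64.231 + 0.23·-20.829 = -112.699, which is > -113.831
-0.12·-64.231 + 1.11·-20.829 = -15.412, which is > -15.820
-0.88·-64.231 + 0.27·-20.829 = 50.899, which is < 51.050
This sign pattern matches Knoll.

Knoll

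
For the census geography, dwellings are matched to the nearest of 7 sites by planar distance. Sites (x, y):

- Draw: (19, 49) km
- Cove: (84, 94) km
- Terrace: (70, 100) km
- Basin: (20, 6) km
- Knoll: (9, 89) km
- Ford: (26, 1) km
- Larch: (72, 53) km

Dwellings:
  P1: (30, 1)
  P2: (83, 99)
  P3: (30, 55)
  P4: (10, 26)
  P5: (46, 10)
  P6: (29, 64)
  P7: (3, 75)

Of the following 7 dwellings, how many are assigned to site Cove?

P1 → Ford
P2 → Cove
P3 → Draw
P4 → Basin
P5 → Ford
P6 → Draw
P7 → Knoll
1 of the 7 goes to Cove.

1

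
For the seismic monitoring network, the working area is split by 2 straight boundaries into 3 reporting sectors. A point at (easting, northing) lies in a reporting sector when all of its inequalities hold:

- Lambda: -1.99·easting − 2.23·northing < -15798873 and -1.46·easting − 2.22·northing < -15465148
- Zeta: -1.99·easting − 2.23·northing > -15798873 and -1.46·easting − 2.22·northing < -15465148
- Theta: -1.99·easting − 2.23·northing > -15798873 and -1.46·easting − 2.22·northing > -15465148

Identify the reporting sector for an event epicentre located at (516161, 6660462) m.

Lambda

-1.99·516161 − 2.23·6660462 = -15879990.650, which is < -15798873
-1.46·516161 − 2.22·6660462 = -15539820.700, which is < -15465148
This sign pattern matches Lambda.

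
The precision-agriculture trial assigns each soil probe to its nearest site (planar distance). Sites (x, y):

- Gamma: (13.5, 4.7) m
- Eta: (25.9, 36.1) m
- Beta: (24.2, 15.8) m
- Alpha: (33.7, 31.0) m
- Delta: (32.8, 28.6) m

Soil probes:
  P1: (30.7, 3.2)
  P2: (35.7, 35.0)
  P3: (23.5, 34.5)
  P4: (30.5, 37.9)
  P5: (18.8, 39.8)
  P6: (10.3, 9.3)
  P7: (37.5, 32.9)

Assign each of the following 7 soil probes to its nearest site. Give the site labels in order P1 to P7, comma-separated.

P1 → Beta (d²=201.01)
P2 → Alpha (d²=20.00)
P3 → Eta (d²=8.32)
P4 → Eta (d²=24.40)
P5 → Eta (d²=64.10)
P6 → Gamma (d²=31.40)
P7 → Alpha (d²=18.05)

Beta, Alpha, Eta, Eta, Eta, Gamma, Alpha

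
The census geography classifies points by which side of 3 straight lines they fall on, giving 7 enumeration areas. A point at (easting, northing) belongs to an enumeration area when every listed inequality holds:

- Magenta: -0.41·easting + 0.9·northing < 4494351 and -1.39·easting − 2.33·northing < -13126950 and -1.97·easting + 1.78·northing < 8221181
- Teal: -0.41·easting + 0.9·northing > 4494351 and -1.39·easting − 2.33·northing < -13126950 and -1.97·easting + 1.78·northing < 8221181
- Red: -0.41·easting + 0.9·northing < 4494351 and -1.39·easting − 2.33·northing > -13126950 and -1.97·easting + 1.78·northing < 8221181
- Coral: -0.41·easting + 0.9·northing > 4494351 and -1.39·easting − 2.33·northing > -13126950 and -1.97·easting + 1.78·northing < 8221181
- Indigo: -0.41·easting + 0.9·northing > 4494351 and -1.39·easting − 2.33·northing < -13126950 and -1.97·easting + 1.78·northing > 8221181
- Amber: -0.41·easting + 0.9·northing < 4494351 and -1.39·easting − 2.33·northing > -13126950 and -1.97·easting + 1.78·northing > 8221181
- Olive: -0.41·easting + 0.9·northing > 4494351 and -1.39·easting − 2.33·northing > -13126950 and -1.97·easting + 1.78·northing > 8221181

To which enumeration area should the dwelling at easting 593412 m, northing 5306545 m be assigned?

Indigo

-0.41·593412 + 0.9·5306545 = 4532591.580, which is > 4494351
-1.39·593412 − 2.33·5306545 = -13189092.530, which is < -13126950
-1.97·593412 + 1.78·5306545 = 8276628.460, which is > 8221181
This sign pattern matches Indigo.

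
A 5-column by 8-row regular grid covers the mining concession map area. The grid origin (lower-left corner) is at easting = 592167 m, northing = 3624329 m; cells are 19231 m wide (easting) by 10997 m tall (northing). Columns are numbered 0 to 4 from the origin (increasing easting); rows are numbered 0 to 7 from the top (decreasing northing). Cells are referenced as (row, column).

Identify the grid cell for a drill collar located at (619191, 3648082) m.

Column index: ⌊(619191 − 592167) / 19231⌋ = ⌊1.405⌋ = 1
Row offset from origin: ⌊(3648082 − 3624329) / 10997⌋ = ⌊2.160⌋ = 2 → row 5 (counted from top)

(5, 1)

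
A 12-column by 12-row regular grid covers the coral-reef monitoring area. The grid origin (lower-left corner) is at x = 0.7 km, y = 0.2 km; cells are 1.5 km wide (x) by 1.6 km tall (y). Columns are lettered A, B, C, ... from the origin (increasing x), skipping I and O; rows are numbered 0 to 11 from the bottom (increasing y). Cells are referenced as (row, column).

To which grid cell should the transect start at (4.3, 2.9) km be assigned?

Column index: ⌊(4.3 − 0.7) / 1.5⌋ = ⌊2.400⌋ = 2 → column C
Row offset from origin: ⌊(2.9 − 0.2) / 1.6⌋ = ⌊1.687⌋ = 1 → row 1

(1, C)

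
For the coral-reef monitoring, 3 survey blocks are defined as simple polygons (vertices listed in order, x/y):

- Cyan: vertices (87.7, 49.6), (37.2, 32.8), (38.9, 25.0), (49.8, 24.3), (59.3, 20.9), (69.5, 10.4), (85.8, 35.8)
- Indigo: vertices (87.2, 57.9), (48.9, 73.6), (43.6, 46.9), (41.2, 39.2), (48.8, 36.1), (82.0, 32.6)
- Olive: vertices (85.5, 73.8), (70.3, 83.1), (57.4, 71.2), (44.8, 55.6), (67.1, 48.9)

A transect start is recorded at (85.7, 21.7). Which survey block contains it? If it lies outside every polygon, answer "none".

none

Cast a ray rightward from (85.7, 21.7). For each polygon, the edges (by vertex number in listed order) whose endpoints lie on opposite sides of y = 21.7, where each meets that height, and whether that is right or left of the point:
Cyan: 4–5 at x≈57.06 (left), 6–7 at x≈76.75 (left) → 0 crossings.
Indigo: no edge straddles that height → 0 crossings.
Olive: no edge straddles that height → 0 crossings.
All counts are even, so the point lies outside every listed polygon.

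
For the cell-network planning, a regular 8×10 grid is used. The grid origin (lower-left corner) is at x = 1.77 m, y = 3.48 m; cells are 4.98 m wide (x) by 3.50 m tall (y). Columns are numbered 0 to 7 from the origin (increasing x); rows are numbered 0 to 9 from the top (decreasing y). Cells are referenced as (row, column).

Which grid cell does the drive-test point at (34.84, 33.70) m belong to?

Column index: ⌊(34.84 − 1.77) / 4.98⌋ = ⌊6.641⌋ = 6
Row offset from origin: ⌊(33.70 − 3.48) / 3.50⌋ = ⌊8.634⌋ = 8 → row 1 (counted from top)

(1, 6)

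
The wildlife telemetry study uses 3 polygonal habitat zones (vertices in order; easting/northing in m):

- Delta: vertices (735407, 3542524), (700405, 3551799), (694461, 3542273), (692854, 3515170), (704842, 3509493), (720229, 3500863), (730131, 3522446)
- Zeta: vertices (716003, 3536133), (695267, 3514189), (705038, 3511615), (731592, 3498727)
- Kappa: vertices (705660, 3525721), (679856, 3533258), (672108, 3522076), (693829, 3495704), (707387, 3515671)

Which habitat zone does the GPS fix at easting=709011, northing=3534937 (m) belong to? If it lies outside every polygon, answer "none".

Delta

Cast a ray rightward from (709011, 3534937). For each polygon, the edges (by vertex number in listed order) whose endpoints lie on opposite sides of northing = 3534937, where each meets that height, and whether that is right or left of the point:
Delta: 3–4 at easting≈694026.0 (left), 7–1 at easting≈733413.3 (right) → 1 crossing.
Zeta: 1–2 at easting≈714872.8 (right), 4–1 at easting≈716501.4 (right) → 2 crossings.
Kappa: no edge straddles that height → 0 crossings.
Only Delta has an odd count, so the point is inside Delta.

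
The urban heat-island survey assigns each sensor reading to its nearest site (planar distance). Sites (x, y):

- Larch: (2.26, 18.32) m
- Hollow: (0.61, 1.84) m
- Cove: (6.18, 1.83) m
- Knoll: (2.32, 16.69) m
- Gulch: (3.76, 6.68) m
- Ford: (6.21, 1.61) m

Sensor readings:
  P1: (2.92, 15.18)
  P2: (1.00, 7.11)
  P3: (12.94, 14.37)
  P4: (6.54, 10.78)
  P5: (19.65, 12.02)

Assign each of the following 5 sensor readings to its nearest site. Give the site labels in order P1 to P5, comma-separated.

Knoll, Gulch, Knoll, Gulch, Gulch

P1 → Knoll (d²=2.64)
P2 → Gulch (d²=7.80)
P3 → Knoll (d²=118.17)
P4 → Gulch (d²=24.54)
P5 → Gulch (d²=281.01)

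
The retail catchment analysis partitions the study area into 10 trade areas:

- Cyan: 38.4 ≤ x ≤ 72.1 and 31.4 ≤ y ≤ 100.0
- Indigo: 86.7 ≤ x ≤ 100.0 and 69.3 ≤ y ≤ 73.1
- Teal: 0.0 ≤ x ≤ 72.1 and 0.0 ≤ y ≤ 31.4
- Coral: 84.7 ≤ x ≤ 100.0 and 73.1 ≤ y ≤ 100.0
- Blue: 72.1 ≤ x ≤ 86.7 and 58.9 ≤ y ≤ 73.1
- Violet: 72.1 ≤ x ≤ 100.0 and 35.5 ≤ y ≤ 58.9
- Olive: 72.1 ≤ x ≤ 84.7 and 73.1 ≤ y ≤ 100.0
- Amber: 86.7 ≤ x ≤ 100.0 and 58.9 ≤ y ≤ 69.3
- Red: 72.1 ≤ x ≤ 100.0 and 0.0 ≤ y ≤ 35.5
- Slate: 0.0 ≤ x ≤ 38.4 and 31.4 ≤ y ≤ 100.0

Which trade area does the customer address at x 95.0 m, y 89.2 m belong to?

The point has x = 95.0 and y = 89.2.
Only Coral satisfies 84.7 ≤ x ≤ 100.0 and 73.1 ≤ y ≤ 100.0.

Coral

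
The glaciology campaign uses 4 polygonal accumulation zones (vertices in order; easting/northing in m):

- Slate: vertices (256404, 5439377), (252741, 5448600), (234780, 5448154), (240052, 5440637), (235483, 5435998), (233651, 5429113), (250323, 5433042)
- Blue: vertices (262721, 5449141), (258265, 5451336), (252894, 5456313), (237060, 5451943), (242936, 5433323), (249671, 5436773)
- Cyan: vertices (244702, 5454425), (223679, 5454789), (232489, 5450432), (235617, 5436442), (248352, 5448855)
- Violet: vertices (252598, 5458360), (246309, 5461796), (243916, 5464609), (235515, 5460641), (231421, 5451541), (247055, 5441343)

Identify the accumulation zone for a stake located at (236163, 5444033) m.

Cyan

Cast a ray rightward from (236163, 5444033). For each polygon, the edges (by vertex number in listed order) whose endpoints lie on opposite sides of northing = 5444033, where each meets that height, and whether that is right or left of the point:
Slate: 1–2 at easting≈254554.8 (right), 3–4 at easting≈237670.2 (right) → 2 crossings.
Blue: 4–5 at easting≈239556.2 (right), 6–1 at easting≈257331.3 (right) → 2 crossings.
Cyan: 3–4 at easting≈233919.7 (left), 4–5 at easting≈243404.9 (right) → 1 crossing.
Violet: 5–6 at easting≈242931.1 (right), 6–1 at easting≈247931.2 (right) → 2 crossings.
Only Cyan has an odd count, so the point is inside Cyan.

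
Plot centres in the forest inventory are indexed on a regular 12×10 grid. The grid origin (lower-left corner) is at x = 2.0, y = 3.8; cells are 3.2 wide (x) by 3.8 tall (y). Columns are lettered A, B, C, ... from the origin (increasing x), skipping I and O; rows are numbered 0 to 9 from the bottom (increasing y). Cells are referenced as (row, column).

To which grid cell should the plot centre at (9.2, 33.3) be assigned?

(7, C)

Column index: ⌊(9.2 − 2.0) / 3.2⌋ = ⌊2.250⌋ = 2 → column C
Row offset from origin: ⌊(33.3 − 3.8) / 3.8⌋ = ⌊7.763⌋ = 7 → row 7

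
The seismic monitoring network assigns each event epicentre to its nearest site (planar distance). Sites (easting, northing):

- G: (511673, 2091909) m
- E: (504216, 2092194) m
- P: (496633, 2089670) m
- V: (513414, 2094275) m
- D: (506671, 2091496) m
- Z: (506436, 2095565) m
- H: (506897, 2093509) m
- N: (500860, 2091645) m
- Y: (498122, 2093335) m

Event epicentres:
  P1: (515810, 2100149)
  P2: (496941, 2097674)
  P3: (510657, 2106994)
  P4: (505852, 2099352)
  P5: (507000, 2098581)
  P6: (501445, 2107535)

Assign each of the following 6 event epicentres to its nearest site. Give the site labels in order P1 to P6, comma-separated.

P1 → V (d²=40244692.00)
P2 → Y (d²=20221682.00)
P3 → Z (d²=148438882.00)
P4 → Z (d²=14682425.00)
P5 → Z (d²=9414352.00)
P6 → Z (d²=168190981.00)

V, Y, Z, Z, Z, Z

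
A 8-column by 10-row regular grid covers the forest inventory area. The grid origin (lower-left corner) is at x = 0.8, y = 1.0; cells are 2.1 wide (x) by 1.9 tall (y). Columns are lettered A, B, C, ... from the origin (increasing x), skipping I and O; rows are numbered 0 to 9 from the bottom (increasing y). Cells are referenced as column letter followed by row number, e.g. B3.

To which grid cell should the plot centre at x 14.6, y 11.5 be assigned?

Column index: ⌊(14.6 − 0.8) / 2.1⌋ = ⌊6.571⌋ = 6 → column G
Row offset from origin: ⌊(11.5 − 1.0) / 1.9⌋ = ⌊5.526⌋ = 5 → row 5

G5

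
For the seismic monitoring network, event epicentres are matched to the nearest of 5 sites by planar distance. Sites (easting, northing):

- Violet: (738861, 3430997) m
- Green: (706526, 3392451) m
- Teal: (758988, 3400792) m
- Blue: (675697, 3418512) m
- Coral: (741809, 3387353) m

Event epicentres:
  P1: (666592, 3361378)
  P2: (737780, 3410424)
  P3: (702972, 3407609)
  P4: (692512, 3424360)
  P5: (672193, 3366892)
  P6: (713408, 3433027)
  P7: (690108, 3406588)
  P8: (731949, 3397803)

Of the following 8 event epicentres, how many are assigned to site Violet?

2

P1 → Green
P2 → Violet
P3 → Green
P4 → Blue
P5 → Green
P6 → Violet
P7 → Blue
P8 → Coral
2 of the 8 go to Violet.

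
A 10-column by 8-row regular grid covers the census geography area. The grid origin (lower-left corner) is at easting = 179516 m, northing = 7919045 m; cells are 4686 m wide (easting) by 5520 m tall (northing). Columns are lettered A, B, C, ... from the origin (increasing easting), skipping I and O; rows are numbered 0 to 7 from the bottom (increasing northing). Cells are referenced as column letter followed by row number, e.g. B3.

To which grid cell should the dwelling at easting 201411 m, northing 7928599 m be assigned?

Column index: ⌊(201411 − 179516) / 4686⌋ = ⌊4.672⌋ = 4 → column E
Row offset from origin: ⌊(7928599 − 7919045) / 5520⌋ = ⌊1.731⌋ = 1 → row 1

E1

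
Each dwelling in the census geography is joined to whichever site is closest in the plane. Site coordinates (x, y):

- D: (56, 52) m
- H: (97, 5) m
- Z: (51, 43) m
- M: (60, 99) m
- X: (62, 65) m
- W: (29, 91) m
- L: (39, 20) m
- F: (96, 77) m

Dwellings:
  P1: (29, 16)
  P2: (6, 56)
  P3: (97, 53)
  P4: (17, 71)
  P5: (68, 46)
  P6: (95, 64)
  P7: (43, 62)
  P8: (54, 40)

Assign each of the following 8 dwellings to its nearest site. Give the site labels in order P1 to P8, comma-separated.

P1 → L (d²=116.00)
P2 → W (d²=1754.00)
P3 → F (d²=577.00)
P4 → W (d²=544.00)
P5 → D (d²=180.00)
P6 → F (d²=170.00)
P7 → D (d²=269.00)
P8 → Z (d²=18.00)

L, W, F, W, D, F, D, Z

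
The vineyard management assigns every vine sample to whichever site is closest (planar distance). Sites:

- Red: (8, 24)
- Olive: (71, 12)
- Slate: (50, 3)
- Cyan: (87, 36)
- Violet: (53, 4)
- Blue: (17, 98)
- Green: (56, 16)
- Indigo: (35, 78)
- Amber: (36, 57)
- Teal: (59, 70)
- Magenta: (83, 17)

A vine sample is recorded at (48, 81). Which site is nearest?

Indigo

Squared distances to each site:
Red: 4849.000; Olive: 5290.000; Slate: 6088.000; Cyan: 3546.000; Violet: 5954.000; Blue: 1250.000; Green: 4289.000; Indigo: 178.000; Amber: 720.000; Teal: 242.000; Magenta: 5321.000.
Minimum at Indigo.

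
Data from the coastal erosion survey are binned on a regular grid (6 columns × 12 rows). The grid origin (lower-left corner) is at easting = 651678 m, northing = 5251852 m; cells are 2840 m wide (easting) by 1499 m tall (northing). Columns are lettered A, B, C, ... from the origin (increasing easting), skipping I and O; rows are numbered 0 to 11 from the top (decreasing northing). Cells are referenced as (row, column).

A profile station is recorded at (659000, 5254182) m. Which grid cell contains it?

(10, C)

Column index: ⌊(659000 − 651678) / 2840⌋ = ⌊2.578⌋ = 2 → column C
Row offset from origin: ⌊(5254182 − 5251852) / 1499⌋ = ⌊1.554⌋ = 1 → row 10 (counted from top)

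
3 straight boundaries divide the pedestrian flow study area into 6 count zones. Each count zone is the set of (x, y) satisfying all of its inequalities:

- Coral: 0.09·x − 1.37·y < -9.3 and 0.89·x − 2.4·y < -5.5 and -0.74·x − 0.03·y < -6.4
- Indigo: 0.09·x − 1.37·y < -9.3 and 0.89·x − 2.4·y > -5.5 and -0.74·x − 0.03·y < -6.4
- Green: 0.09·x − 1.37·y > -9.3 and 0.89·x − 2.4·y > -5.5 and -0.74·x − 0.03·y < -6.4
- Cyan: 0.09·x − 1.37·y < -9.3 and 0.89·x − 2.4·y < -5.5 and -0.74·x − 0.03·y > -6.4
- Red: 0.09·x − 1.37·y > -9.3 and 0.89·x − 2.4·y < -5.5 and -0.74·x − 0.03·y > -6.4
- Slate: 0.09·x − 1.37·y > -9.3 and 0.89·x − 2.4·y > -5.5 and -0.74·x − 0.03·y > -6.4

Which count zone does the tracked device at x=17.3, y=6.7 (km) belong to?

0.09·17.3 − 1.37·6.7 = -7.622, which is > -9.3
0.89·17.3 − 2.4·6.7 = -0.683, which is > -5.5
-0.74·17.3 − 0.03·6.7 = -13.003, which is < -6.4
This sign pattern matches Green.

Green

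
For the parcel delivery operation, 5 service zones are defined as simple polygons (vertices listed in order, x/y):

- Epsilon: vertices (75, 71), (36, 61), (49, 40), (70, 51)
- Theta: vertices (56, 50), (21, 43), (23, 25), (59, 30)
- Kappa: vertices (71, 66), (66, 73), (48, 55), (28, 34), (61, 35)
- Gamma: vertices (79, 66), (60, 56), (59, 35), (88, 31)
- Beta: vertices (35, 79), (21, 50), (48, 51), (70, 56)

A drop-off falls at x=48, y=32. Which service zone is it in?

Cast a ray rightward from (48, 32). For each polygon, the edges (by vertex number in listed order) whose endpoints lie on opposite sides of y = 32, where each meets that height, and whether that is right or left of the point:
Epsilon: no edge straddles that height → 0 crossings.
Theta: 2–3 at x≈22.2 (left), 4–1 at x≈58.7 (right) → 1 crossing.
Kappa: no edge straddles that height → 0 crossings.
Gamma: 3–4 at x≈80.8 (right), 4–1 at x≈87.7 (right) → 2 crossings.
Beta: no edge straddles that height → 0 crossings.
Only Theta has an odd count, so the point is inside Theta.

Theta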